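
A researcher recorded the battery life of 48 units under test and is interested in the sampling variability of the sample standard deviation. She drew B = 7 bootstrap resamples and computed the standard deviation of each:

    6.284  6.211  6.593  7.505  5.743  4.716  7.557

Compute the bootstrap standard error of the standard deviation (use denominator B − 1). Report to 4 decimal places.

Bootstrap SE is the standard deviation of the 7 replicate standard deviations.
Mean of replicates: (6.284 + 6.211 + 6.593 + 7.505 + 5.743 + 4.716 + 7.557) / 7 = 44.60900 / 7 = 6.37271
Sum of squared deviations: (−0.08871)² + (−0.16171)² + (+0.22029)² + (+1.13229)² + (−0.62971)² + (−1.65671)² + (+1.18429)² = 5.90839
Variance = 5.90839 / 6 = 0.98473
SE* = √0.98473

SE* = 0.9923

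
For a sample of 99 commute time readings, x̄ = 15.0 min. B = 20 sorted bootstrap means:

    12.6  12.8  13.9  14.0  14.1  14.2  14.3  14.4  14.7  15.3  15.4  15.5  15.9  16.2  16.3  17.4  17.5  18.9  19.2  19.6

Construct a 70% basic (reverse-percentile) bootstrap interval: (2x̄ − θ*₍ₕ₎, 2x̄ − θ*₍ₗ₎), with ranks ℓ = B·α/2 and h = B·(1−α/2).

Percentile endpoints at ranks 3 and 17: θ*₍3₎ = 13.9, θ*₍17₎ = 17.5.
Basic interval reflects these around x̄:
  lower = 2 × 15.0 − 17.5 = 12.5
  upper = 2 × 15.0 − 13.9 = 16.1

(12.5, 16.1)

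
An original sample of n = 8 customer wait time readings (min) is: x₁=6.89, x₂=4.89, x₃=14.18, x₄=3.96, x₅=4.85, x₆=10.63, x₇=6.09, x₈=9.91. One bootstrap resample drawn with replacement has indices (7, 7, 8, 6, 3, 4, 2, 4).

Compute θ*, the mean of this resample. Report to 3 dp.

θ* = 7.464

Resample values: 6.09, 6.09, 9.91, 10.63, 14.18, 3.96, 4.89, 3.96.
Mean = (6.09 + 6.09 + 9.91 + 10.63 + 14.18 + 3.96 + 4.89 + 3.96) / 8 = 59.710 / 8 = 7.464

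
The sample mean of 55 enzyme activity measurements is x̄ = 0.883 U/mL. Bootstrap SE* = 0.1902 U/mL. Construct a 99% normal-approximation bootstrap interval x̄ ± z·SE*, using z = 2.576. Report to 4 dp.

(0.3930, 1.3730)

Margin = 2.576 × 0.1902 = 0.48996
Interval: 0.883 ± 0.48996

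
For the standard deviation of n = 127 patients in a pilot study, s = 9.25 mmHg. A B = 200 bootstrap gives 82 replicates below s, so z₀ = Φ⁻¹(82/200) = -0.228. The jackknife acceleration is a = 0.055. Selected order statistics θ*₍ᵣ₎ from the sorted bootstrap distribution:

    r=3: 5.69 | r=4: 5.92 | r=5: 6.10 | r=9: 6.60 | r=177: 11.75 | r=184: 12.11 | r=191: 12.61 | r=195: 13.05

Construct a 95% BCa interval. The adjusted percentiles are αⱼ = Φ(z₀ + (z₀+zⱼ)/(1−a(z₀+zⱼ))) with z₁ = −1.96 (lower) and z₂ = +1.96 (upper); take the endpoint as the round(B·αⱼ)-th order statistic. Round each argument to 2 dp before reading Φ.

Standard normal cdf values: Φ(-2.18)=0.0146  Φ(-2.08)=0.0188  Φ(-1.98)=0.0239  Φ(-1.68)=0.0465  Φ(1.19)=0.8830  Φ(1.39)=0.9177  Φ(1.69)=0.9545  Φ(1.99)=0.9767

Lower: z₀ + z₁ = -0.228 + (-1.960) = -2.188; 1 − a(z₀+z₁) = 1 − (0.055)(-2.188) = 1.1203; argument = -0.228 + (-2.188)/1.1203 = -2.1810 → -2.18.
α₁ = Φ(-2.18) = 0.0146; rank = round(200 × 0.0146) = 3; θ*₍3₎ = 5.69.
Upper: z₀ + z₂ = 1.732; 1 − a(z₀+z₂) = 0.9047; argument = 1.6864 → 1.69; α₂ = 0.9545; rank = 191; θ*₍191₎ = 12.61.

(5.69, 12.61)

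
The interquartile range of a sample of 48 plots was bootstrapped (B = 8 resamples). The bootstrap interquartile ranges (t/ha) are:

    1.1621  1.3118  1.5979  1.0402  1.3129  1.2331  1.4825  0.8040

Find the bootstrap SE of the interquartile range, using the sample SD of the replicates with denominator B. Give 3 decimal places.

SE* = 0.233

Bootstrap SE is the standard deviation of the 8 replicate interquartile ranges.
Mean of replicates: (1.1621 + 1.3118 + 1.5979 + 1.0402 + 1.3129 + 1.2331 + 1.4825 + 0.8040) / 8 = 9.94450 / 8 = 1.24306
Sum of squared deviations: (−0.08096)² + (+0.06874)² + (+0.35484)² + (−0.20286)² + (+0.06984)² + (−0.00996)² + (+0.23944)² + (−0.43906)² = 0.43343
Variance = 0.43343 / 8 = 0.05418
SE* = √0.05418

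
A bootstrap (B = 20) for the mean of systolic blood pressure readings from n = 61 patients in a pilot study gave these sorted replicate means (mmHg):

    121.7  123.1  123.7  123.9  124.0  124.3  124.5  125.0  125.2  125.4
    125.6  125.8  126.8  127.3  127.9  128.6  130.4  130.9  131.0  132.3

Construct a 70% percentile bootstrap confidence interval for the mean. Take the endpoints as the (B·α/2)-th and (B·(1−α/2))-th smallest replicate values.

(123.7, 130.4)

α = 0.30; lower rank = 20 × 0.150 = 3; upper rank = 20 × 0.850 = 17.
The 3rd smallest replicate is 123.7; the 17th is 130.4.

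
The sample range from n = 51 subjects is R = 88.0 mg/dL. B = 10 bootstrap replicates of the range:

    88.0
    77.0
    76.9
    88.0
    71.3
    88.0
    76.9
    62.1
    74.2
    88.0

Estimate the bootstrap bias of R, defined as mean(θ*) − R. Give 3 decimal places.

bias = −8.960

mean(θ*) = (88.0 + 77.0 + 76.9 + 88.0 + 71.3 + 88.0 + 76.9 + 62.1 + 74.2 + 88.0) / 10 = 79.0400
bias = 79.0400 − 88.0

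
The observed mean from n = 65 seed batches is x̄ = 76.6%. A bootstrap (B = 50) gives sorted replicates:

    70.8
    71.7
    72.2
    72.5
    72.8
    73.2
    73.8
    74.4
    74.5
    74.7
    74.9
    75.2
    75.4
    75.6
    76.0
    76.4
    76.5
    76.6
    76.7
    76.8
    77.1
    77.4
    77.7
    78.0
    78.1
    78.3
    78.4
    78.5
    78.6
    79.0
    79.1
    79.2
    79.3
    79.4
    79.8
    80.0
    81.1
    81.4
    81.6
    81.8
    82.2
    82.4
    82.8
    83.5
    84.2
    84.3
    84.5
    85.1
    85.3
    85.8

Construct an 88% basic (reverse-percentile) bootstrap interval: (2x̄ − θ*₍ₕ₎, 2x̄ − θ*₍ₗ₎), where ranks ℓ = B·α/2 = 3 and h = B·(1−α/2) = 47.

(68.7, 81.0)

Percentile endpoints at ranks 3 and 47: θ*₍3₎ = 72.2, θ*₍47₎ = 84.5.
Basic interval reflects these around x̄:
  lower = 2 × 76.6 − 84.5 = 68.7
  upper = 2 × 76.6 − 72.2 = 81.0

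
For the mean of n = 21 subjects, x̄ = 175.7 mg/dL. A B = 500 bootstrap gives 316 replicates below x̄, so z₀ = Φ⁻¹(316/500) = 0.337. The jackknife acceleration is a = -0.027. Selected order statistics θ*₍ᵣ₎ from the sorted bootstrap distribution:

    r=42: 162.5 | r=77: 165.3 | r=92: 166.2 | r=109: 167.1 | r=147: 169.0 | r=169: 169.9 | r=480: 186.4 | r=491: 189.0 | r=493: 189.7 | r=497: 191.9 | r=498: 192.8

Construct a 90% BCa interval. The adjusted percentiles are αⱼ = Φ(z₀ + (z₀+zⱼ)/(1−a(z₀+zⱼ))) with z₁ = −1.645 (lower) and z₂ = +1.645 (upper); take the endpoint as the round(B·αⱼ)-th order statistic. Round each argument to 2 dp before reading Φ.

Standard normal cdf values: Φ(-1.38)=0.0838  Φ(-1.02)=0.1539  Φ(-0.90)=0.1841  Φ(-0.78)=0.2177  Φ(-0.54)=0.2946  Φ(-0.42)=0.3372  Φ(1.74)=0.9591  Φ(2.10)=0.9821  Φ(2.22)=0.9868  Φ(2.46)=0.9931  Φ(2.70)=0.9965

Lower: z₀ + z₁ = 0.337 + (-1.645) = -1.308; 1 − a(z₀+z₁) = 1 − (-0.027)(-1.308) = 0.9647; argument = 0.337 + (-1.308)/0.9647 = -1.0189 → -1.02.
α₁ = Φ(-1.02) = 0.1539; rank = round(500 × 0.1539) = 77; θ*₍77₎ = 165.3.
Upper: z₀ + z₂ = 1.982; 1 − a(z₀+z₂) = 1.0535; argument = 2.2183 → 2.22; α₂ = 0.9868; rank = 493; θ*₍493₎ = 189.7.

(165.3, 189.7)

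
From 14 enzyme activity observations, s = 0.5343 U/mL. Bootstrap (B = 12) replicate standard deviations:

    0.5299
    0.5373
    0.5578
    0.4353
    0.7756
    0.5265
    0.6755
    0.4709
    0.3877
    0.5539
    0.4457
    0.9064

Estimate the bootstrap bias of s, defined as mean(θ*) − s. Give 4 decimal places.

bias = +0.0326

mean(θ*) = (0.5299 + 0.5373 + 0.5578 + 0.4353 + 0.7756 + 0.5265 + 0.6755 + 0.4709 + 0.3877 + 0.5539 + 0.4457 + 0.9064) / 12 = 0.56688
bias = 0.56688 − 0.5343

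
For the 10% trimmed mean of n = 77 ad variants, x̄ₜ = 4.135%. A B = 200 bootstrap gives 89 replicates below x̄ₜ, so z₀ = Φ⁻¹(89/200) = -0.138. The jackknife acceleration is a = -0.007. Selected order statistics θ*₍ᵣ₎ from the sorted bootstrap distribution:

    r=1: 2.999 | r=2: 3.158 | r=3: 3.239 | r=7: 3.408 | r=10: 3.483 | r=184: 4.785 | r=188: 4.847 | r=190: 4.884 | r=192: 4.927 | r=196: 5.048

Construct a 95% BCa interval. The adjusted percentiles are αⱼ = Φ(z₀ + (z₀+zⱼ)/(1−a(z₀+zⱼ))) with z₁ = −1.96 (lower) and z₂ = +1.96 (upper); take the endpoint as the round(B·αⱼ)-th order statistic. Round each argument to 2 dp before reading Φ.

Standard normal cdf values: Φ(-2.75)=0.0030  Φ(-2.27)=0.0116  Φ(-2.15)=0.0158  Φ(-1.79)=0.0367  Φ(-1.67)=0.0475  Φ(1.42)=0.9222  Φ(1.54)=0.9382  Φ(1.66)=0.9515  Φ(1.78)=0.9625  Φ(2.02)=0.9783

(3.158, 4.884)

Lower: z₀ + z₁ = -0.138 + (-1.960) = -2.098; 1 − a(z₀+z₁) = 1 − (-0.007)(-2.098) = 0.9853; argument = -0.138 + (-2.098)/0.9853 = -2.2673 → -2.27.
α₁ = Φ(-2.27) = 0.0116; rank = round(200 × 0.0116) = 2; θ*₍2₎ = 3.158.
Upper: z₀ + z₂ = 1.822; 1 − a(z₀+z₂) = 1.0128; argument = 1.6611 → 1.66; α₂ = 0.9515; rank = 190; θ*₍190₎ = 4.884.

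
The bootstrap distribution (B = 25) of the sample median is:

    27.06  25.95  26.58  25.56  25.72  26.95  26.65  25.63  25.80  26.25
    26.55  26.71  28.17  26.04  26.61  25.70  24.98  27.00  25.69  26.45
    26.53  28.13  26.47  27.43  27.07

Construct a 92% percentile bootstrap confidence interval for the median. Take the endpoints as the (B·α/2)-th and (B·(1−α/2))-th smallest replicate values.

(24.98, 28.13)

Sorted replicates: 24.98, 25.56, 25.63, 25.69, 25.70, 25.72, 25.80, 25.95, 26.04, 26.25, 26.45, 26.47, 26.53, 26.55, 26.58, 26.61, 26.65, 26.71, 26.95, 27.00, 27.06, 27.07, 27.43, 28.13, 28.17
α = 0.08; lower rank = 25 × 0.040 = 1; upper rank = 25 × 0.960 = 24.
The 1st smallest replicate is 24.98; the 24th is 28.13.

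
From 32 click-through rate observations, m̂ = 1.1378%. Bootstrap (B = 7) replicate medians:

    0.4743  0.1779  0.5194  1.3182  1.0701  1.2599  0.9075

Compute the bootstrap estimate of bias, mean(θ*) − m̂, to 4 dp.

bias = −0.3196

mean(θ*) = (0.4743 + 0.1779 + 0.5194 + 1.3182 + 1.0701 + 1.2599 + 0.9075) / 7 = 0.81819
bias = 0.81819 − 1.1378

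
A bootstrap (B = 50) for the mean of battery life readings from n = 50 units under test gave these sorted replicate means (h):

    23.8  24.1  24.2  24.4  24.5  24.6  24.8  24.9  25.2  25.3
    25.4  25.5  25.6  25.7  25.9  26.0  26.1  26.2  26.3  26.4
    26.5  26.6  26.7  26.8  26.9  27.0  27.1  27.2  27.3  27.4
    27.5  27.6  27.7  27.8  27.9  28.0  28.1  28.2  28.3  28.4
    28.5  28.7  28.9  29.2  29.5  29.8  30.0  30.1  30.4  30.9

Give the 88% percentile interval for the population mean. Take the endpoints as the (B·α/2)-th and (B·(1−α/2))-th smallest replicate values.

α = 0.12; lower rank = 50 × 0.060 = 3; upper rank = 50 × 0.940 = 47.
The 3rd smallest replicate is 24.2; the 47th is 30.0.

(24.2, 30.0)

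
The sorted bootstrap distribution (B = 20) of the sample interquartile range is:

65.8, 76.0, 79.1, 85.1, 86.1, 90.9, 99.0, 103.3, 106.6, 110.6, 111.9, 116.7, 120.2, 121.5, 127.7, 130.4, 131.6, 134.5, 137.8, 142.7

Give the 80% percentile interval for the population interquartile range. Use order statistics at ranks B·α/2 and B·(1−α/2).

α = 0.20; lower rank = 20 × 0.100 = 2; upper rank = 20 × 0.900 = 18.
The 2nd smallest replicate is 76.0; the 18th is 134.5.

(76.0, 134.5)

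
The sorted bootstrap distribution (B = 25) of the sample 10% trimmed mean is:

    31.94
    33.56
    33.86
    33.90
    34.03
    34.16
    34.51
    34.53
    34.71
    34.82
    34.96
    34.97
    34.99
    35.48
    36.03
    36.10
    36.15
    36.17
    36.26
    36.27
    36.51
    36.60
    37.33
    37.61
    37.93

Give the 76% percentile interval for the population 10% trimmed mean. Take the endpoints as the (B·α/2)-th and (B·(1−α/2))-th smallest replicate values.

α = 0.24; lower rank = 25 × 0.120 = 3; upper rank = 25 × 0.880 = 22.
The 3rd smallest replicate is 33.86; the 22nd is 36.60.

(33.86, 36.60)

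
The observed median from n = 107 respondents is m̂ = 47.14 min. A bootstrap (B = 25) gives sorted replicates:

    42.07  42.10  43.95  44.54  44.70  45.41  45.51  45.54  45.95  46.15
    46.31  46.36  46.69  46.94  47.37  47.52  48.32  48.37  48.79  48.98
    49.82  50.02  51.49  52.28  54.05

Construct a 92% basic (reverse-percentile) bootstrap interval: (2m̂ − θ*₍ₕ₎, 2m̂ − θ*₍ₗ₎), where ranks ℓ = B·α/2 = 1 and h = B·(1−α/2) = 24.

(42.00, 52.21)

Percentile endpoints at ranks 1 and 24: θ*₍1₎ = 42.07, θ*₍24₎ = 52.28.
Basic interval reflects these around m̂:
  lower = 2 × 47.14 − 52.28 = 42.00
  upper = 2 × 47.14 − 42.07 = 52.21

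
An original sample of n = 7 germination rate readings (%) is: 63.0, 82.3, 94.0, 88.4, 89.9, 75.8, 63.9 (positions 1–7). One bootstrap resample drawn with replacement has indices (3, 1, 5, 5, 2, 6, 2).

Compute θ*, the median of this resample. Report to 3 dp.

θ* = 82.300

Resample values: 94.0, 63.0, 89.9, 89.9, 82.3, 75.8, 82.3.
Sorted: 63.0, 75.8, 82.3, 82.3, 89.9, 89.9, 94.0
Median = middle value = 82.300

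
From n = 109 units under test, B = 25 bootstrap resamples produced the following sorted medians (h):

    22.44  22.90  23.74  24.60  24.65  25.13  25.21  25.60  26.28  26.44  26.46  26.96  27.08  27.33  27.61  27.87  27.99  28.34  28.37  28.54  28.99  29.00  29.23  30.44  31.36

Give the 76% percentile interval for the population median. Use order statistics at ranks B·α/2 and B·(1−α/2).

α = 0.24; lower rank = 25 × 0.120 = 3; upper rank = 25 × 0.880 = 22.
The 3rd smallest replicate is 23.74; the 22nd is 29.00.

(23.74, 29.00)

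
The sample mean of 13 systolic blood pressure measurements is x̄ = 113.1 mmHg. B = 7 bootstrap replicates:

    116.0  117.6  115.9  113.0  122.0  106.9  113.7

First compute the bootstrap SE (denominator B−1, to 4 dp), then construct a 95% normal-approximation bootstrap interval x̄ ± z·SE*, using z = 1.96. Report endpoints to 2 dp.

Mean of replicates = 115.0143; sum of squared deviations = 128.8686; SE* = √(128.8686/6) = 4.6344
Margin = 1.96 × 4.6344 = 9.083
Interval: 113.1 ± 9.083

(104.02, 122.18)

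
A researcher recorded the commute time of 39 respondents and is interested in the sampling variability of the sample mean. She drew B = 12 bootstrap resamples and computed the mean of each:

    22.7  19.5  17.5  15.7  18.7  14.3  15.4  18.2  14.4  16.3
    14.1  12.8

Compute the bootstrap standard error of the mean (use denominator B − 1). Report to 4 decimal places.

SE* = 2.8050

Bootstrap SE is the standard deviation of the 12 replicate means.
Mean of replicates: (22.7 + 19.5 + 17.5 + 15.7 + 18.7 + 14.3 + 15.4 + 18.2 + 14.4 + 16.3 + 14.1 + 12.8) / 12 = 199.60000 / 12 = 16.63333
Sum of squared deviations: (+6.06667)² + (+2.86667)² + (+0.86667)² + (−0.93333)² + (+2.06667)² + (−2.33333)² + (−1.23333)² + (+1.56667)² + (−2.23333)² + (−0.33333)² + (−2.53333)² + (−3.83333)² = 86.54667
Variance = 86.54667 / 11 = 7.86788
SE* = √7.86788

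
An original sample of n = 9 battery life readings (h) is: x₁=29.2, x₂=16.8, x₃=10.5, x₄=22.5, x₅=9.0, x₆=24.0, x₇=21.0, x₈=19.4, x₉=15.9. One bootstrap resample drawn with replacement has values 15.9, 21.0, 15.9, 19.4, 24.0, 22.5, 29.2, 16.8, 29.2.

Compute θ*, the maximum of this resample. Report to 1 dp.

Maximum = 29.2

θ* = 29.2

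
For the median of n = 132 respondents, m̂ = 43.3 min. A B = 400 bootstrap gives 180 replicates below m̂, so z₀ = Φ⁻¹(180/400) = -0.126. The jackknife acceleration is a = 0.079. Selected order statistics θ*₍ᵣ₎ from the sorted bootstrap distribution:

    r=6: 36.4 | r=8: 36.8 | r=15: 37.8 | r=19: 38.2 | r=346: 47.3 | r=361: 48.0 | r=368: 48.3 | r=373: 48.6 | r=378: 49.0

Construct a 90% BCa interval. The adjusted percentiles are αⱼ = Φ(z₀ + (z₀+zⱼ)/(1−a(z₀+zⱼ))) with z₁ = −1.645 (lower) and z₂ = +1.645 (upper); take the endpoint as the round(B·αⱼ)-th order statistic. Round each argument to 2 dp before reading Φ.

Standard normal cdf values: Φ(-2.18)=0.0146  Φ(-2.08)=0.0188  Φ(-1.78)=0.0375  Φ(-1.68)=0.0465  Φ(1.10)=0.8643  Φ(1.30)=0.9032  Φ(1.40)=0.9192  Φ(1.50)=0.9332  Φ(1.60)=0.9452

(38.2, 49.0)

Lower: z₀ + z₁ = -0.126 + (-1.645) = -1.771; 1 − a(z₀+z₁) = 1 − (0.079)(-1.771) = 1.1399; argument = -0.126 + (-1.771)/1.1399 = -1.6796 → -1.68.
α₁ = Φ(-1.68) = 0.0465; rank = round(400 × 0.0465) = 19; θ*₍19₎ = 38.2.
Upper: z₀ + z₂ = 1.519; 1 − a(z₀+z₂) = 0.8800; argument = 1.6001 → 1.60; α₂ = 0.9452; rank = 378; θ*₍378₎ = 49.0.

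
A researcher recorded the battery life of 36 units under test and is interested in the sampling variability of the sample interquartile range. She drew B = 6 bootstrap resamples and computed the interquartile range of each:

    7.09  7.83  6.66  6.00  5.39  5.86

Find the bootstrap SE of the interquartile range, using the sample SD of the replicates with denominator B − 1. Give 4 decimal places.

Bootstrap SE is the standard deviation of the 6 replicate interquartile ranges.
Mean of replicates: (7.09 + 7.83 + 6.66 + 6.00 + 5.39 + 5.86) / 6 = 38.83000 / 6 = 6.47167
Sum of squared deviations: (+0.61833)² + (+1.35833)² + (+0.18833)² + (−0.47167)² + (−1.08167)² + (−0.61167)² = 4.02948
Variance = 4.02948 / 5 = 0.80590
SE* = √0.80590

SE* = 0.8977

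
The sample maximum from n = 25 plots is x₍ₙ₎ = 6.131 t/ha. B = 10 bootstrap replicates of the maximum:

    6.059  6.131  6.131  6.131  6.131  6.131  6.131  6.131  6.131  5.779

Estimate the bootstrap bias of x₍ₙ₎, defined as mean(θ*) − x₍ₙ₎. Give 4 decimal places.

mean(θ*) = (6.059 + 6.131 + 6.131 + 6.131 + 6.131 + 6.131 + 6.131 + 6.131 + 6.131 + 5.779) / 10 = 6.08860
bias = 6.08860 − 6.131

bias = −0.0424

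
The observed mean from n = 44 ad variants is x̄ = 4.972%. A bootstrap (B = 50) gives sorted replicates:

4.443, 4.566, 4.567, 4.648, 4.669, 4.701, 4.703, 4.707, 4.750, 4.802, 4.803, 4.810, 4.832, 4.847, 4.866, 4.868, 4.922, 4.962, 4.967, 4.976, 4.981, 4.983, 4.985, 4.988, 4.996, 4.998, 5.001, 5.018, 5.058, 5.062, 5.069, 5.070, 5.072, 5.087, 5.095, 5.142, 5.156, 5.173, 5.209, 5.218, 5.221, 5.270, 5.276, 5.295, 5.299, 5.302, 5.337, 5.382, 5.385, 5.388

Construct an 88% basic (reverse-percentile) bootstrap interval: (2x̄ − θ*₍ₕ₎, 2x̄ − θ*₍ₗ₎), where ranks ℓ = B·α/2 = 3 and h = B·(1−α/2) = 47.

(4.607, 5.377)

Percentile endpoints at ranks 3 and 47: θ*₍3₎ = 4.567, θ*₍47₎ = 5.337.
Basic interval reflects these around x̄:
  lower = 2 × 4.972 − 5.337 = 4.607
  upper = 2 × 4.972 − 4.567 = 5.377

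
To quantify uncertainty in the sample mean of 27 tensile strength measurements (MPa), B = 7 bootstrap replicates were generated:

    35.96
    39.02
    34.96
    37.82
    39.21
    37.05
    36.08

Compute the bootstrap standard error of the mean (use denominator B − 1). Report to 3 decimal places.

Bootstrap SE is the standard deviation of the 7 replicate means.
Mean of replicates: (35.96 + 39.02 + 34.96 + 37.82 + 39.21 + 37.05 + 36.08) / 7 = 260.1000 / 7 = 37.1571
Sum of squared deviations: (−1.1971)² + (+1.8629)² + (−2.1971)² + (+0.6629)² + (+2.0529)² + (−0.1071)² + (−1.0771)² = 15.5561
Variance = 15.5561 / 6 = 2.5927
SE* = √2.5927

SE* = 1.610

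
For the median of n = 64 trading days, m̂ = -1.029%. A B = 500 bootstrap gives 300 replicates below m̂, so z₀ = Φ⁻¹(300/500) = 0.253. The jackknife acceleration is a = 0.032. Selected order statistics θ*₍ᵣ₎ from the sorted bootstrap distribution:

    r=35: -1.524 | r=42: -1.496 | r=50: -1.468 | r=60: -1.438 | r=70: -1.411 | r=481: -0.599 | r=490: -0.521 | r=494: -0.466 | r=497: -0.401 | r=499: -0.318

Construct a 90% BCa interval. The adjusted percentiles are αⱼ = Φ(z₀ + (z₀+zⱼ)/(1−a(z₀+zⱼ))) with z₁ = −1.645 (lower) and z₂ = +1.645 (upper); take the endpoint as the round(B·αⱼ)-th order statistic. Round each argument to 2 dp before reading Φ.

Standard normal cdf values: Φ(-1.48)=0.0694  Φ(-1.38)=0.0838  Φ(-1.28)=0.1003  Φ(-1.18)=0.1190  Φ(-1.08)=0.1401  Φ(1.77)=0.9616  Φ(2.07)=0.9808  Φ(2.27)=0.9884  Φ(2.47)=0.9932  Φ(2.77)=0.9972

(-1.411, -0.466)

Lower: z₀ + z₁ = 0.253 + (-1.645) = -1.392; 1 − a(z₀+z₁) = 1 − (0.032)(-1.392) = 1.0445; argument = 0.253 + (-1.392)/1.0445 = -1.0796 → -1.08.
α₁ = Φ(-1.08) = 0.1401; rank = round(500 × 0.1401) = 70; θ*₍70₎ = -1.411.
Upper: z₀ + z₂ = 1.898; 1 − a(z₀+z₂) = 0.9393; argument = 2.2737 → 2.27; α₂ = 0.9884; rank = 494; θ*₍494₎ = -0.466.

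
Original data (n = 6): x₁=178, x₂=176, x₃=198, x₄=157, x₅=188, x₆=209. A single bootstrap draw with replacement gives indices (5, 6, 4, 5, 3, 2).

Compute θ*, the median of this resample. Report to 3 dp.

Resample values: 188, 209, 157, 188, 198, 176.
Sorted: 157, 176, 188, 188, 198, 209
Median = average of the two middle values = 188.000

θ* = 188.000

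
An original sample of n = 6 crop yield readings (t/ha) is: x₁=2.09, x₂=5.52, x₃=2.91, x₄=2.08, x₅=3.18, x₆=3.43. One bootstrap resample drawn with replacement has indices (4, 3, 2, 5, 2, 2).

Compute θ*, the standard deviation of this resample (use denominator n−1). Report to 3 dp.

Resample values: 2.08, 2.91, 5.52, 3.18, 5.52, 5.52.
Mean = 4.1217; sum of squared deviations = 12.3893
s² = 12.3893 / 5 = 2.4779
s = √2.4779 = 1.574

θ* = 1.574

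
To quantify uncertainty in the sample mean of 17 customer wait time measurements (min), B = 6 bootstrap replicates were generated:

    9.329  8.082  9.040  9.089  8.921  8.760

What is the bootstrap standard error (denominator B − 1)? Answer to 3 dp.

Bootstrap SE is the standard deviation of the 6 replicate means.
Mean of replicates: (9.329 + 8.082 + 9.040 + 9.089 + 8.921 + 8.760) / 6 = 53.2210 / 6 = 8.8702
Sum of squared deviations: (+0.4588)² + (−0.7882)² + (+0.1698)² + (+0.2188)² + (+0.0508)² + (−0.1102)² = 0.9232
Variance = 0.9232 / 5 = 0.1846
SE* = √0.1846

SE* = 0.430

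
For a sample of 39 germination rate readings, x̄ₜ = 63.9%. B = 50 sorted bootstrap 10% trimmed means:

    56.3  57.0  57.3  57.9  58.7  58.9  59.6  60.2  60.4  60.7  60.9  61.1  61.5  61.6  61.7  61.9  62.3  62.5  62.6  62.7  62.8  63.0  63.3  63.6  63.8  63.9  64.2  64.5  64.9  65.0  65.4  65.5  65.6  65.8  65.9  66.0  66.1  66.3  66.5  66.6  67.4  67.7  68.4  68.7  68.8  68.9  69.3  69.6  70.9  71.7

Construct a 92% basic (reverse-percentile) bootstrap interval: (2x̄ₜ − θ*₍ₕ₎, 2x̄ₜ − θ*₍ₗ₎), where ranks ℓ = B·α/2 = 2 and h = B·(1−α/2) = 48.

(58.2, 70.8)

Percentile endpoints at ranks 2 and 48: θ*₍2₎ = 57.0, θ*₍48₎ = 69.6.
Basic interval reflects these around x̄ₜ:
  lower = 2 × 63.9 − 69.6 = 58.2
  upper = 2 × 63.9 − 57.0 = 70.8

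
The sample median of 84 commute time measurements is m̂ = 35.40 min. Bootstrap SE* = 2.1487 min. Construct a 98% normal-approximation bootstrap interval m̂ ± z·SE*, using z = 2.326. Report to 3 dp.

(30.402, 40.398)

Margin = 2.326 × 2.1487 = 4.9979
Interval: 35.40 ± 4.9979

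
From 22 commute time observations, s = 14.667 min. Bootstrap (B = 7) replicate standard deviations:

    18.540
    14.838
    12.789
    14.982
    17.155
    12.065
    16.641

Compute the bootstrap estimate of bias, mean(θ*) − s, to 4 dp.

mean(θ*) = (18.540 + 14.838 + 12.789 + 14.982 + 17.155 + 12.065 + 16.641) / 7 = 15.28714
bias = 15.28714 − 14.667

bias = +0.6201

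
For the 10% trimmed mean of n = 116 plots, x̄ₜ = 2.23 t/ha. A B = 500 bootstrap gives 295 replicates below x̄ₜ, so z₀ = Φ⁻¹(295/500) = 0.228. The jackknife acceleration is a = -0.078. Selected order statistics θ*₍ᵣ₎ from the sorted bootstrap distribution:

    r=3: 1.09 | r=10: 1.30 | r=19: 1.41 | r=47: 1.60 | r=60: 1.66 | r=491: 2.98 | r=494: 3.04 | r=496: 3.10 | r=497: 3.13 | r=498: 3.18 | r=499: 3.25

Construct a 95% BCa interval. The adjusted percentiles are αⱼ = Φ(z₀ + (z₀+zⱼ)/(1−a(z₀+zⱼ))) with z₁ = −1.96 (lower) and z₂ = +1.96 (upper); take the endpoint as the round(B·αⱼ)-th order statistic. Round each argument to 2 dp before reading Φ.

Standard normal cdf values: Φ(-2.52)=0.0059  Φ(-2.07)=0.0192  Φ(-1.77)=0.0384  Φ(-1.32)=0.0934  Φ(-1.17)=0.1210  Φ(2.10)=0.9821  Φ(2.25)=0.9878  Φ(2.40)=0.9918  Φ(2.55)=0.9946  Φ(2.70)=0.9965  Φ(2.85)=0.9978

(1.41, 2.98)

Lower: z₀ + z₁ = 0.228 + (-1.960) = -1.732; 1 − a(z₀+z₁) = 1 − (-0.078)(-1.732) = 0.8649; argument = 0.228 + (-1.732)/0.8649 = -1.7745 → -1.77.
α₁ = Φ(-1.77) = 0.0384; rank = round(500 × 0.0384) = 19; θ*₍19₎ = 1.41.
Upper: z₀ + z₂ = 2.188; 1 − a(z₀+z₂) = 1.1707; argument = 2.0970 → 2.10; α₂ = 0.9821; rank = 491; θ*₍491₎ = 2.98.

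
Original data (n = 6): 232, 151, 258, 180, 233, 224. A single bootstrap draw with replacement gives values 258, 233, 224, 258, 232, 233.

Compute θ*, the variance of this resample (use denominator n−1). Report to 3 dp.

θ* = 213.067

Mean = 239.6667; sum of squared deviations = 1065.3333
s² = 1065.3333 / 5 = 213.0667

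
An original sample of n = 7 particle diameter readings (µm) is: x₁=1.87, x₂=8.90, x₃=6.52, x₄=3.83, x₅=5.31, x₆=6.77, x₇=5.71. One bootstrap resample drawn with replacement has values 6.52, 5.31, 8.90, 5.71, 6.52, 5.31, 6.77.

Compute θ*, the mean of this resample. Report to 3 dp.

Mean = (6.52 + 5.31 + 8.90 + 5.71 + 6.52 + 5.31 + 6.77) / 7 = 45.040 / 7 = 6.434

θ* = 6.434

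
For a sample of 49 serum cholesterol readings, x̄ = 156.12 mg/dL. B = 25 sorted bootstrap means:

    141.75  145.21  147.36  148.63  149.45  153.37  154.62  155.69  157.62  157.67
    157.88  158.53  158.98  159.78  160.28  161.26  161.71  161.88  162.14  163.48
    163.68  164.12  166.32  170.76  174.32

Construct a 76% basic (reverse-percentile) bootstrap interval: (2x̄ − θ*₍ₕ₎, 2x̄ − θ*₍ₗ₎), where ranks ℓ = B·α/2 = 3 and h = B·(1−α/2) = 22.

(148.12, 164.88)

Percentile endpoints at ranks 3 and 22: θ*₍3₎ = 147.36, θ*₍22₎ = 164.12.
Basic interval reflects these around x̄:
  lower = 2 × 156.12 − 164.12 = 148.12
  upper = 2 × 156.12 − 147.36 = 164.88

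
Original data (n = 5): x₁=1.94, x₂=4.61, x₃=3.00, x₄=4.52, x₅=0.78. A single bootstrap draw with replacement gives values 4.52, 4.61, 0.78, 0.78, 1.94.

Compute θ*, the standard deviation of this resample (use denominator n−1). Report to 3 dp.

θ* = 1.921

Mean = 2.5260; sum of squared deviations = 14.7595
s² = 14.7595 / 4 = 3.6899
s = √3.6899 = 1.921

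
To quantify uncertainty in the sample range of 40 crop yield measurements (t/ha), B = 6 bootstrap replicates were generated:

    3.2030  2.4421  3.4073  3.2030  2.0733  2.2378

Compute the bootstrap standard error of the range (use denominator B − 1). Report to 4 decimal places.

SE* = 0.5756

Bootstrap SE is the standard deviation of the 6 replicate ranges.
Mean of replicates: (3.2030 + 2.4421 + 3.4073 + 3.2030 + 2.0733 + 2.2378) / 6 = 16.56650 / 6 = 2.76108
Sum of squared deviations: (+0.44192)² + (−0.31898)² + (+0.64622)² + (+0.44192)² + (−0.68778)² + (−0.52328)² = 1.65680
Variance = 1.65680 / 5 = 0.33136
SE* = √0.33136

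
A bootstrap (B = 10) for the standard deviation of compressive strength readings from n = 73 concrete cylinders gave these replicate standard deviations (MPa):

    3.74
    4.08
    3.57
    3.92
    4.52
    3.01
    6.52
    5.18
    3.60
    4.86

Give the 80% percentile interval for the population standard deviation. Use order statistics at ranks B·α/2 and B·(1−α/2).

(3.01, 5.18)

Sorted replicates: 3.01, 3.57, 3.60, 3.74, 3.92, 4.08, 4.52, 4.86, 5.18, 6.52
α = 0.20; lower rank = 10 × 0.100 = 1; upper rank = 10 × 0.900 = 9.
The 1st smallest replicate is 3.01; the 9th is 5.18.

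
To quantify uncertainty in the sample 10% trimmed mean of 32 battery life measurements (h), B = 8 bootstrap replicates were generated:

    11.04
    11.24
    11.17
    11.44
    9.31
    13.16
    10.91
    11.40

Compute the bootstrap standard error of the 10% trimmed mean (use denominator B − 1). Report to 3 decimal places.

SE* = 1.044

Bootstrap SE is the standard deviation of the 8 replicate 10% trimmed means.
Mean of replicates: (11.04 + 11.24 + 11.17 + 11.44 + 9.31 + 13.16 + 10.91 + 11.40) / 8 = 89.6700 / 8 = 11.2088
Sum of squared deviations: (−0.1688)² + (+0.0312)² + (−0.0388)² + (+0.2312)² + (−1.8987)² + (+1.9512)² + (−0.2988)² + (+0.1913)² = 7.6229
Variance = 7.6229 / 7 = 1.0890
SE* = √1.0890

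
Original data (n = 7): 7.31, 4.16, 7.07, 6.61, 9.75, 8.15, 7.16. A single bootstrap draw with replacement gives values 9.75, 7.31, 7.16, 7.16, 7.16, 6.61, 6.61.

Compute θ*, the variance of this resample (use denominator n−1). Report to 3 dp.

Mean = 7.3943; sum of squared deviations = 6.9514
s² = 6.9514 / 6 = 1.1586

θ* = 1.159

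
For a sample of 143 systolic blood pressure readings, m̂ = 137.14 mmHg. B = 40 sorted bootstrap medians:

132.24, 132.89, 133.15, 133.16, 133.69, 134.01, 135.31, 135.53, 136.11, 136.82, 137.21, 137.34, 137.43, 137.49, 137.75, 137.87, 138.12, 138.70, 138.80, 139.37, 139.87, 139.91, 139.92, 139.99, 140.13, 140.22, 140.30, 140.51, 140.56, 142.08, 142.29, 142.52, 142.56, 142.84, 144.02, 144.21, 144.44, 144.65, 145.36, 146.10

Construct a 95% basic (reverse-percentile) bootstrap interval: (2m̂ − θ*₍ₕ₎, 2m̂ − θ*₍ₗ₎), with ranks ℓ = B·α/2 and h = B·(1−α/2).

Percentile endpoints at ranks 1 and 39: θ*₍1₎ = 132.24, θ*₍39₎ = 145.36.
Basic interval reflects these around m̂:
  lower = 2 × 137.14 − 145.36 = 128.92
  upper = 2 × 137.14 − 132.24 = 142.04

(128.92, 142.04)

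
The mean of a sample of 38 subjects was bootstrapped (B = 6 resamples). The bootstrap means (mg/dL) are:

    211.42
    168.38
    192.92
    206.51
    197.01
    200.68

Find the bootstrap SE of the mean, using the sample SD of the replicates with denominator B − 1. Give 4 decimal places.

SE* = 15.1220

Bootstrap SE is the standard deviation of the 6 replicate means.
Mean of replicates: (211.42 + 168.38 + 192.92 + 206.51 + 197.01 + 200.68) / 6 = 1176.92000 / 6 = 196.15333
Sum of squared deviations: (+15.26667)² + (−27.77333)² + (−3.23333)² + (+10.35667)² + (+0.85667)² + (+4.52667)² = 1143.36873
Variance = 1143.36873 / 5 = 228.67375
SE* = √228.67375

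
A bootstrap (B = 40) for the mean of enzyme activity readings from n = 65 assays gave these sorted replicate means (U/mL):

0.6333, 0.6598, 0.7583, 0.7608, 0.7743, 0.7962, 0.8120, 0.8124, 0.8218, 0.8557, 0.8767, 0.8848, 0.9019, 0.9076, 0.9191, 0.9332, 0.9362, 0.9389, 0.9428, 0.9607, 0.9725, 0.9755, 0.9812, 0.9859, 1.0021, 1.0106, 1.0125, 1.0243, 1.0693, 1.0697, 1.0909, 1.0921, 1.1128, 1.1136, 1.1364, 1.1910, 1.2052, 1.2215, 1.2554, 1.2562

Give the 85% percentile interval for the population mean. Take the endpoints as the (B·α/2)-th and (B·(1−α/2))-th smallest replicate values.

α = 0.15; lower rank = 40 × 0.075 = 3; upper rank = 40 × 0.925 = 37.
The 3rd smallest replicate is 0.7583; the 37th is 1.2052.

(0.7583, 1.2052)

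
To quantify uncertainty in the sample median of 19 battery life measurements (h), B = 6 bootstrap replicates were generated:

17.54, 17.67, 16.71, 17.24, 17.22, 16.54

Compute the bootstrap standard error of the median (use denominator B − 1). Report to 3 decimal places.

SE* = 0.447

Bootstrap SE is the standard deviation of the 6 replicate medians.
Mean of replicates: (17.54 + 17.67 + 16.71 + 17.24 + 17.22 + 16.54) / 6 = 102.9200 / 6 = 17.1533
Sum of squared deviations: (+0.3867)² + (+0.5167)² + (−0.4433)² + (+0.0867)² + (+0.0667)² + (−0.6133)² = 1.0011
Variance = 1.0011 / 5 = 0.2002
SE* = √0.2002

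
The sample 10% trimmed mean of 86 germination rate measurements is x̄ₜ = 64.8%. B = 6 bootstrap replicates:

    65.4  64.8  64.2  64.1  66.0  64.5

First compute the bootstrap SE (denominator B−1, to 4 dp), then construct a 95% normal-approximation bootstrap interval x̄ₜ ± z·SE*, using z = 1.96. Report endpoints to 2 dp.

(63.35, 66.25)

Mean of replicates = 64.8333; sum of squared deviations = 2.7333; SE* = √(2.7333/5) = 0.7394
Margin = 1.96 × 0.7394 = 1.449
Interval: 64.8 ± 1.449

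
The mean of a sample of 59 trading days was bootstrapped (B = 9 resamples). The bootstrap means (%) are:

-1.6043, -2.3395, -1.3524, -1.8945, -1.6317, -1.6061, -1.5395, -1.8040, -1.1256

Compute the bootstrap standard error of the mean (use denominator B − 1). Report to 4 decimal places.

SE* = 0.3426

Bootstrap SE is the standard deviation of the 9 replicate means.
Mean of replicates: ((-1.6043) + (-2.3395) + (-1.3524) + (-1.8945) + (-1.6317) + (-1.6061) + (-1.5395) + (-1.8040) + (-1.1256)) / 9 = -14.89760 / 9 = -1.65529
Sum of squared deviations: (+0.05099)² + (−0.68421)² + (+0.30289)² + (−0.23921)² + (+0.02359)² + (+0.04919)² + (+0.11579)² + (−0.14871)² + (+0.52969)² = 0.93878
Variance = 0.93878 / 8 = 0.11735
SE* = √0.11735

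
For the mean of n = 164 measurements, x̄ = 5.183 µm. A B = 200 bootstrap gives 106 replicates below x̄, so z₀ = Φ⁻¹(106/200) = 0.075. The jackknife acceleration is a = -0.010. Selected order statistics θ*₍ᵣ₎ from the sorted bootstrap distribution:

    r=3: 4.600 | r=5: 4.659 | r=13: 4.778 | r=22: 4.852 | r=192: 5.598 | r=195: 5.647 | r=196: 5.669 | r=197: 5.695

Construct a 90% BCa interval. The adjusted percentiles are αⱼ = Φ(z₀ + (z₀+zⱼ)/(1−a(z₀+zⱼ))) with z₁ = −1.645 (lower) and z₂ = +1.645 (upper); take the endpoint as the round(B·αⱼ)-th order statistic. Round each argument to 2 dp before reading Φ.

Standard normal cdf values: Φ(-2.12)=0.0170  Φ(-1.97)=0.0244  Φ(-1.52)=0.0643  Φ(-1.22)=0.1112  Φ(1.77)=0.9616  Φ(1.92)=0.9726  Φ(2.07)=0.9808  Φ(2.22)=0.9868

(4.778, 5.598)

Lower: z₀ + z₁ = 0.075 + (-1.645) = -1.570; 1 − a(z₀+z₁) = 1 − (-0.010)(-1.570) = 0.9843; argument = 0.075 + (-1.570)/0.9843 = -1.5200 → -1.52.
α₁ = Φ(-1.52) = 0.0643; rank = round(200 × 0.0643) = 13; θ*₍13₎ = 4.778.
Upper: z₀ + z₂ = 1.720; 1 − a(z₀+z₂) = 1.0172; argument = 1.7659 → 1.77; α₂ = 0.9616; rank = 192; θ*₍192₎ = 5.598.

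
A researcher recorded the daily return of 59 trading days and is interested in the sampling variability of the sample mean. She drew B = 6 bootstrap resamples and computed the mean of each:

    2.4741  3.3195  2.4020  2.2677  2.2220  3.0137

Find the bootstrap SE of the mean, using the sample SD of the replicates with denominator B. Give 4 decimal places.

SE* = 0.4073

Bootstrap SE is the standard deviation of the 6 replicate means.
Mean of replicates: (2.4741 + 3.3195 + 2.4020 + 2.2677 + 2.2220 + 3.0137) / 6 = 15.69900 / 6 = 2.61650
Sum of squared deviations: (−0.14240)² + (+0.70300)² + (−0.21450)² + (−0.34880)² + (−0.39450)² + (+0.39720)² = 0.99556
Variance = 0.99556 / 6 = 0.16593
SE* = √0.16593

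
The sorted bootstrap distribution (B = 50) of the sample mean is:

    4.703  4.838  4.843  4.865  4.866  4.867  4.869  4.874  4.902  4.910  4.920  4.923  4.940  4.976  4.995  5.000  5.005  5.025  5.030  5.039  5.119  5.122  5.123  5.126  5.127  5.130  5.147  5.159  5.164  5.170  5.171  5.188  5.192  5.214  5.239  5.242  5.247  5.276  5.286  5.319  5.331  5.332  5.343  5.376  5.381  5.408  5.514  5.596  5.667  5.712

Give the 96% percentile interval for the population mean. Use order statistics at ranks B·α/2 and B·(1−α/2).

α = 0.04; lower rank = 50 × 0.020 = 1; upper rank = 50 × 0.980 = 49.
The 1st smallest replicate is 4.703; the 49th is 5.667.

(4.703, 5.667)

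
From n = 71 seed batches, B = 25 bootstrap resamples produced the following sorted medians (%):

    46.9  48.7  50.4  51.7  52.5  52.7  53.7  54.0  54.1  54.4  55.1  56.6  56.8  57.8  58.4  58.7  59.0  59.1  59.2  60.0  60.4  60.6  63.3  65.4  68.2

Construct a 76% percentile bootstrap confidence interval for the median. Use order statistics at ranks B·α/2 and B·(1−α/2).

(50.4, 60.6)

α = 0.24; lower rank = 25 × 0.120 = 3; upper rank = 25 × 0.880 = 22.
The 3rd smallest replicate is 50.4; the 22nd is 60.6.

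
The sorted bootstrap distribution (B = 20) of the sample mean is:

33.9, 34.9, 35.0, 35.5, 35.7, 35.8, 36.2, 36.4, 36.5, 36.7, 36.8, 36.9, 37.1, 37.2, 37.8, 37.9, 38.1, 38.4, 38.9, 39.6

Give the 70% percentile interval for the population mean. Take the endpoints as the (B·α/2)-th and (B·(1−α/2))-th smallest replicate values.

α = 0.30; lower rank = 20 × 0.150 = 3; upper rank = 20 × 0.850 = 17.
The 3rd smallest replicate is 35.0; the 17th is 38.1.

(35.0, 38.1)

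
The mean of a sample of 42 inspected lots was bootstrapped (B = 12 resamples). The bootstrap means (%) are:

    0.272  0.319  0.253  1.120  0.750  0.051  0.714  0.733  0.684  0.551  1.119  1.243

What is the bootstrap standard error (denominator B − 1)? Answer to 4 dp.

SE* = 0.3806

Bootstrap SE is the standard deviation of the 12 replicate means.
Mean of replicates: (0.272 + 0.319 + 0.253 + 1.120 + 0.750 + 0.051 + 0.714 + 0.733 + 0.684 + 0.551 + 1.119 + 1.243) / 12 = 7.80900 / 12 = 0.65075
Sum of squared deviations: (−0.37875)² + (−0.33175)² + (−0.39775)² + (+0.46925)² + (+0.09925)² + (−0.59975)² + (+0.06325)² + (+0.08225)² + (+0.03325)² + (−0.09975)² + (+0.46825)² + (+0.59225)² = 1.59330
Variance = 1.59330 / 11 = 0.14485
SE* = √0.14485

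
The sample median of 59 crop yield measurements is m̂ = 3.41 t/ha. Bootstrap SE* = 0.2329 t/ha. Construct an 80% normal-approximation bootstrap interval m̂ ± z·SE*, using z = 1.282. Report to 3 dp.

Margin = 1.282 × 0.2329 = 0.2986
Interval: 3.41 ± 0.2986

(3.111, 3.709)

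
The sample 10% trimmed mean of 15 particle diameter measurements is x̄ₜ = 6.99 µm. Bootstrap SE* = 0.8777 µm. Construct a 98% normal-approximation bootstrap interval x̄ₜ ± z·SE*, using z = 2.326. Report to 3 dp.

Margin = 2.326 × 0.8777 = 2.0415
Interval: 6.99 ± 2.0415

(4.948, 9.032)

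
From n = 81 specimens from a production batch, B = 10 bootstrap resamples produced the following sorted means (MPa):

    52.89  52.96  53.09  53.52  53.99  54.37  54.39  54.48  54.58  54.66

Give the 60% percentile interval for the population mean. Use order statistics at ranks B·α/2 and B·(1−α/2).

(52.96, 54.48)

α = 0.40; lower rank = 10 × 0.200 = 2; upper rank = 10 × 0.800 = 8.
The 2nd smallest replicate is 52.96; the 8th is 54.48.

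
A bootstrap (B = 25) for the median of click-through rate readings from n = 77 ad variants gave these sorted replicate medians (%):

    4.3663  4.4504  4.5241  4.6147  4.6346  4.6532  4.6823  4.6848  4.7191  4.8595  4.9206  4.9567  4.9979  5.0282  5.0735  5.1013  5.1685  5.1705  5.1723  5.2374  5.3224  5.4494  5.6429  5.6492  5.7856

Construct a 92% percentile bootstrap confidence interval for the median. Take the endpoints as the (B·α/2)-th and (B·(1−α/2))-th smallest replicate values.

α = 0.08; lower rank = 25 × 0.040 = 1; upper rank = 25 × 0.960 = 24.
The 1st smallest replicate is 4.3663; the 24th is 5.6492.

(4.3663, 5.6492)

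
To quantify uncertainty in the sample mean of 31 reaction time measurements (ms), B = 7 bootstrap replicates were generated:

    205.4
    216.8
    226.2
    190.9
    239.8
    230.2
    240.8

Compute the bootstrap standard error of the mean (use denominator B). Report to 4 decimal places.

Bootstrap SE is the standard deviation of the 7 replicate means.
Mean of replicates: (205.4 + 216.8 + 226.2 + 190.9 + 239.8 + 230.2 + 240.8) / 7 = 1550.10000 / 7 = 221.44286
Sum of squared deviations: (−16.04286)² + (−4.64286)² + (+4.75714)² + (−30.54286)² + (+18.35714)² + (+8.75714)² + (+19.35714)² = 2022.79714
Variance = 2022.79714 / 7 = 288.97102
SE* = √288.97102

SE* = 16.9991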